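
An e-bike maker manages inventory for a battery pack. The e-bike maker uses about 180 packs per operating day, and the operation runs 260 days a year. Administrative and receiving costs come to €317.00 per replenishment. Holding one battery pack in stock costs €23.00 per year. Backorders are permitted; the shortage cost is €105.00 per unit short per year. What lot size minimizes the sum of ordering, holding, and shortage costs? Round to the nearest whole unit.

Q* ≈ 1,254 packs

Annual demand D = 180 × 260 = 46,800.
With planned backorders, Q* = √(2DS/H) · √((H+B)/B).
√(2DS/H) = √(2 × 46,800 × 317 / 23) = 1135.805.
√((H+B)/B) = √((23+105)/105) = 1.1041.
Q* ≈ 1254.047.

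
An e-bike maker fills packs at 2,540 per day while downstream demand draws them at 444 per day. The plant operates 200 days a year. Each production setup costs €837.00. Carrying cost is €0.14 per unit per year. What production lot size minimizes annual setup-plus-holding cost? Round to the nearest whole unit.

Annual demand D = 444 × 200 = 88,800.
Production build-up factor (1 − d/p) = 1 − 444/2,540 = 0.8252.
Q* = √(2DS / (H(1 − d/p))) = √(2 × 88,800 × 837 / (0.14 × 0.8252)).
= √(148,651,200 / 0.1155) ≈ 35870.829.

Q* ≈ 35,871 packs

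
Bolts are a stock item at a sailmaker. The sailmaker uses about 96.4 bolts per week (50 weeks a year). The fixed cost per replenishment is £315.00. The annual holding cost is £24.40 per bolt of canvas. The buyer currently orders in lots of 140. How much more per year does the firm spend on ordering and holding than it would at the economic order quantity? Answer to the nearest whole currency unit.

Extra cost ≈ £3,945 per year

Annual demand D = 96.4 × 50 = 4,820.
EOQ = √(2DS/H) = √(2 × 4,820 × 315 / 24.4) ≈ 352.78.
Cost at Q* = (D/Q*)S + (Q*/2)H = √(2DSH) ≈ £8,607.73.
Cost at Q = 140: (4,820/140)×315 + (140/2)×24.4 = £10,845.00 + £1,708.00 = £12,553.00.
Excess = £12,553.00 − £8,607.73 = £3,945.27.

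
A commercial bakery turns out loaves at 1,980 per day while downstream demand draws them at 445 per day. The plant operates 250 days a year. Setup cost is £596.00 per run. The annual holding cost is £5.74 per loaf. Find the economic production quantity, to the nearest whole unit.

Q* ≈ 5,459 loaves

Annual demand D = 445 × 250 = 111,250.
Production build-up factor (1 − d/p) = 1 − 445/1,980 = 0.7753.
Q* = √(2DS / (H(1 − d/p))) = √(2 × 111,250 × 596 / (5.74 × 0.7753)).
= √(132,610,000 / 4.4499) ≈ 5458.969.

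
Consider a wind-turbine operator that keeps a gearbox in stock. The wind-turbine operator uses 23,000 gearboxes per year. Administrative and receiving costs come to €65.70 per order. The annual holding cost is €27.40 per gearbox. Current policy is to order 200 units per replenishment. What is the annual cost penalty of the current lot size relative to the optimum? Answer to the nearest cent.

Extra cost ≈ €1,195.59 per year

EOQ = √(2DS/H) = √(2 × 23,000 × 65.7 / 27.4) ≈ 332.11.
Cost at Q* = (D/Q*)S + (Q*/2)H = √(2DSH) ≈ €9,099.91.
Cost at Q = 200: (23,000/200)×65.7 + (200/2)×27.4 = €7,555.50 + €2,740.00 = €10,295.50.
Excess = €10,295.50 − €9,099.91 = €1,195.59.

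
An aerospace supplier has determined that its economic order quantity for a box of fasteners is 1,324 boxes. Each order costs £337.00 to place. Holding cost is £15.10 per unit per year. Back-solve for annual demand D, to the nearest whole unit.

The basic EOQ model gives Q* = √(2DS/H); rearrange for the unknown.
From Q* = √(2DS/H): D = Q*²H / (2S) = 1,324² × 15.1 / (2 × 337) = 39272.904.

D ≈ 39,273 boxes per year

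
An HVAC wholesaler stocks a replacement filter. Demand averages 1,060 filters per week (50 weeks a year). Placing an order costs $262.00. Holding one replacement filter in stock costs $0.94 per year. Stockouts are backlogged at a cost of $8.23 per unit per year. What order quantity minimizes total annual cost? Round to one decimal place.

Q* ≈ 5,737.5 filters

Annual demand D = 1,060 × 50 = 53,000.
With planned backorders, Q* = √(2DS/H) · √((H+B)/B).
√(2DS/H) = √(2 × 53,000 × 262 / 0.94) = 5435.502.
√((H+B)/B) = √((0.94+8.23)/8.23) = 1.0556.
Q* ≈ 5737.523.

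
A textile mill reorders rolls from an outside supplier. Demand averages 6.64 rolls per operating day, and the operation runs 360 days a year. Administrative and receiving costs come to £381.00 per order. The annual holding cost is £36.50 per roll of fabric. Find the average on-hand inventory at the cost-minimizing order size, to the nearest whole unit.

Annual demand D = 6.64 × 360 = 2,390.4.
Q* = √(2DS/H) = √(2 × 2,390.4 × 381 / 36.5) ≈ 223.39.
Average inventory = Q*/2 ≈ 223.39 / 2 = 111.696.

Average inventory ≈ 112 rolls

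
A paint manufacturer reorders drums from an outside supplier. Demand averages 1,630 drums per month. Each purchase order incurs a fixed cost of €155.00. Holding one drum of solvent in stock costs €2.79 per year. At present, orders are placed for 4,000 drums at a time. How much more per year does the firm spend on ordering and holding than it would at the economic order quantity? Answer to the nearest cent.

Extra cost ≈ €2,224.87 per year

Annual demand D = 1,630 × 12 = 19,560.
EOQ = √(2DS/H) = √(2 × 19,560 × 155 / 2.79) ≈ 1474.22.
Cost at Q* = (D/Q*)S + (Q*/2)H = √(2DSH) ≈ €4,113.08.
Cost at Q = 4,000: (19,560/4,000)×155 + (4,000/2)×2.79 = €757.95 + €5,580.00 = €6,337.95.
Excess = €6,337.95 − €4,113.08 = €2,224.87.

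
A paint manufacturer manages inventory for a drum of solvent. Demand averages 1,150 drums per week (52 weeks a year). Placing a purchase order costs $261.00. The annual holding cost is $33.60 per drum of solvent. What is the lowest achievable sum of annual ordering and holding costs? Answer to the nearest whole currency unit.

Annual demand D = 1,150 × 52 = 59,800.
Q* = √(2DS/H) = √(2 × 59,800 × 261 / 33.6) ≈ 963.86.
At the optimum the two cost components are equal, so total cost = 2·(Q*/2)H = Q*·H.
Minimum total = √(2DSH) = √(2 × 59,800 × 261 × 33.6) ≈ 32385.864.

TC* ≈ $32,386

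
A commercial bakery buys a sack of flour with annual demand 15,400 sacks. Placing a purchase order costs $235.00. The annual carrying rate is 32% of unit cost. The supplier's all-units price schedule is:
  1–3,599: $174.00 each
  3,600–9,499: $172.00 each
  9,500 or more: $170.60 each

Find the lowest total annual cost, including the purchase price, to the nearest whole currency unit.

Holding cost per unit per year at price C is H = 0.32·C.
For each price level, check whether its EOQ is feasible; otherwise the best quantity at that price is the breakpoint.
EOQ at $174.00 = 360.5 (feasible in tier 1): TC = 15,400×$174.00 + (15,400/360.5)×235 + (360.5/2)×0.32×$174.00 = $2,699,675.15.
EOQ at $172.00 = 362.6 < 3600, so use break Q=3600: TC = 15,400×$172.00 + (15,400/3600.0)×235 + (3600.0/2)×0.32×$172.00 = $2,748,877.28.
EOQ at $170.60 = 364.1 < 9500, so use break Q=9500: TC = 15,400×$170.60 + (15,400/9500.0)×235 + (9500.0/2)×0.32×$170.60 = $2,886,932.95.
Lowest total cost among the candidates is at Q = 360.5.

TC* ≈ $2,699,675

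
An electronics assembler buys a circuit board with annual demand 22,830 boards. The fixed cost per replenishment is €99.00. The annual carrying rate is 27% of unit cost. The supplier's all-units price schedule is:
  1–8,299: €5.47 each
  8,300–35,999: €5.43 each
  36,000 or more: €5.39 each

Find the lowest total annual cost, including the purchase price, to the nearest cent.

Holding cost per unit per year at price C is H = 0.27·C.
Candidates are each tier's EOQ (if it falls in that tier) and each price-break quantity.
EOQ at €5.47 = 1749.5 (feasible in tier 1): TC = 22,830×€5.47 + (22,830/1749.5)×99 + (1749.5/2)×0.27×€5.47 = €127,463.91.
EOQ at €5.43 = 1755.9 < 8300, so use break Q=8300: TC = 22,830×€5.43 + (22,830/8300.0)×99 + (8300.0/2)×0.27×€5.43 = €130,323.52.
EOQ at €5.39 = 1762.4 < 36000, so use break Q=36000: TC = 22,830×€5.39 + (22,830/36000.0)×99 + (36000.0/2)×0.27×€5.39 = €149,311.88.
Lowest total cost among the candidates is at Q = 1749.5.

TC* ≈ €127,463.91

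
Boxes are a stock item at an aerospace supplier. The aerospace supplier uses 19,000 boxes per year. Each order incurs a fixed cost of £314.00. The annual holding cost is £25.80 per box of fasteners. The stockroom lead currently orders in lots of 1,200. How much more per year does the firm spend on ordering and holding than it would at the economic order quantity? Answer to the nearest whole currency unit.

EOQ = √(2DS/H) = √(2 × 19,000 × 314 / 25.8) ≈ 680.06.
Cost at Q* = (D/Q*)S + (Q*/2)H = √(2DSH) ≈ £17,545.53.
Cost at Q = 1,200: (19,000/1,200)×314 + (1,200/2)×25.8 = £4,971.67 + £15,480.00 = £20,451.67.
Excess = £20,451.67 − £17,545.53 = £2,906.14.

Extra cost ≈ £2,906 per year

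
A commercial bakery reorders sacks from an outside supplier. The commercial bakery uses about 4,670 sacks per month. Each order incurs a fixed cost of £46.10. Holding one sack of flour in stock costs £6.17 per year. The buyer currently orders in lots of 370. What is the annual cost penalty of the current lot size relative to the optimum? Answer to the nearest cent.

Extra cost ≈ £2,477.52 per year

Annual demand D = 4,670 × 12 = 56,040.
EOQ = √(2DS/H) = √(2 × 56,040 × 46.1 / 6.17) ≈ 915.11.
Cost at Q* = (D/Q*)S + (Q*/2)H = √(2DSH) ≈ £5,646.21.
Cost at Q = 370: (56,040/370)×46.1 + (370/2)×6.17 = £6,982.28 + £1,141.45 = £8,123.73.
Excess = £8,123.73 − £5,646.21 = £2,477.52.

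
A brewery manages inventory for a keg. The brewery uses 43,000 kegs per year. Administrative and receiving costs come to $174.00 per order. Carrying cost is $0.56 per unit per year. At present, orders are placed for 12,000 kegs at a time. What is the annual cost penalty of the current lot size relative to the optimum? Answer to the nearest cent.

EOQ = √(2DS/H) = √(2 × 43,000 × 174 / 0.56) ≈ 5169.28.
Cost at Q* = (D/Q*)S + (Q*/2)H = √(2DSH) ≈ $2,894.80.
Cost at Q = 12,000: (43,000/12,000)×174 + (12,000/2)×0.56 = $623.50 + $3,360.00 = $3,983.50.
Excess = $3,983.50 − $2,894.80 = $1,088.70.

Extra cost ≈ $1,088.70 per year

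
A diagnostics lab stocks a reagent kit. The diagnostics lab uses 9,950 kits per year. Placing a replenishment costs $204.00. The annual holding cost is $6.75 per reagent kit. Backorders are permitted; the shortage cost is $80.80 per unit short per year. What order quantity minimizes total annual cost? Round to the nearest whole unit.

With planned backorders, Q* = √(2DS/H) · √((H+B)/B).
√(2DS/H) = √(2 × 9,950 × 204 / 6.75) = 775.514.
√((H+B)/B) = √((6.75+80.8)/80.8) = 1.0409.
Q* ≈ 807.258.

Q* ≈ 807 kits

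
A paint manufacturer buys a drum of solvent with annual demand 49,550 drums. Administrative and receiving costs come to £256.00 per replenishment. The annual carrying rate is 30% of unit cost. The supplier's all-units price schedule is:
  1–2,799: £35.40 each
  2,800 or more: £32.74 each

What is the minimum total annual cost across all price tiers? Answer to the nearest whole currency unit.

Holding cost per unit per year at price C is H = 0.30·C.
Evaluate total cost at each tier's feasible EOQ or, if the EOQ is below the tier, at the tier's minimum quantity.
EOQ at £35.40 = 1545.6 (feasible in tier 1): TC = 49,550×£35.40 + (49,550/1545.6)×256 + (1545.6/2)×0.30×£35.40 = £1,770,484.18.
EOQ at £32.74 = 1607.2 < 2800, so use break Q=2800: TC = 49,550×£32.74 + (49,550/2800.0)×256 + (2800.0/2)×0.30×£32.74 = £1,640,548.09.
Lowest total cost among the candidates is at Q = 2800.0.

TC* ≈ £1,640,548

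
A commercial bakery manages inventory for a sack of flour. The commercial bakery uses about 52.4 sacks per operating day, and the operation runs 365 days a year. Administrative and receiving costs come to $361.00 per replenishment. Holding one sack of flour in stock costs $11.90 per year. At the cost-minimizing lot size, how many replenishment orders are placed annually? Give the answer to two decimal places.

Annual demand D = 52.4 × 365 = 19,126.
EOQ = √(2DS/H) = √(2 × 19,126 × 361 / 11.9) ≈ 1077.23.
Orders per year = D / Q* = 19,126 / 1077.23 ≈ 17.755.

N ≈ 17.75 orders per year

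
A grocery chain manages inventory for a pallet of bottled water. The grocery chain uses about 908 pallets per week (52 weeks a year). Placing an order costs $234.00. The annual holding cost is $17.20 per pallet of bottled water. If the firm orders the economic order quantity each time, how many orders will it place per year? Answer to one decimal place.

N ≈ 41.7 orders per year

Annual demand D = 908 × 52 = 47,216.
EOQ = √(2DS/H) = √(2 × 47,216 × 234 / 17.2) ≈ 1133.45.
Orders per year = D / Q* = 47,216 / 1133.45 ≈ 41.657.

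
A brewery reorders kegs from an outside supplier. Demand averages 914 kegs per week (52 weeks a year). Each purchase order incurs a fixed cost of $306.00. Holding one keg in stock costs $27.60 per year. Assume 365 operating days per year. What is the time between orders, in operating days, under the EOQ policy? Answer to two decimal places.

Annual demand D = 914 × 52 = 47,528.
Q* = √(2DS/H) = √(2 × 47,528 × 306 / 27.6) ≈ 1026.59.
Cycle time = Q*/D × 365 = 1026.59 / 47,528 × 365 ≈ 7.884 days.

T ≈ 7.88 days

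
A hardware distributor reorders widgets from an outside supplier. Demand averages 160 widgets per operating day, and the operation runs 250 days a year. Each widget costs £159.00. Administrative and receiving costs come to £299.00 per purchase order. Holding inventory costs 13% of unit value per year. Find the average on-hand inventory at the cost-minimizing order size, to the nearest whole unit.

Average inventory ≈ 538 widgets

Annual demand D = 160 × 250 = 40,000.
Holding cost H = 0.13 × £159.00 = £20.6700 per unit per year.
The optimal lot size = √(2DS/H) = √(2 × 40,000 × 299 / 20.67) ≈ 1075.75.
Average inventory = Q*/2 ≈ 1075.75 / 2 = 537.874.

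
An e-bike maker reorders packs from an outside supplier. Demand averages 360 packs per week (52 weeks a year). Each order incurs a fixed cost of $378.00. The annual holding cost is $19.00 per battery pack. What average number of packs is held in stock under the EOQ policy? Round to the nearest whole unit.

Average inventory ≈ 432 packs

Annual demand D = 360 × 52 = 18,720.
The optimal lot size = √(2DS/H) = √(2 × 18,720 × 378 / 19) ≈ 863.05.
Average inventory = Q*/2 ≈ 863.05 / 2 = 431.526.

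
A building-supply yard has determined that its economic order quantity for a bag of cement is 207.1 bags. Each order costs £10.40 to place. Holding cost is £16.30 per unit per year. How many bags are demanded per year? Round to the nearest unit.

D ≈ 33,611 bags per year

The basic EOQ model gives Q* = √(2DS/H); rearrange for the unknown.
From Q* = √(2DS/H): D = Q*²H / (2S) = 207.1² × 16.3 / (2 × 10.4) = 33611.235.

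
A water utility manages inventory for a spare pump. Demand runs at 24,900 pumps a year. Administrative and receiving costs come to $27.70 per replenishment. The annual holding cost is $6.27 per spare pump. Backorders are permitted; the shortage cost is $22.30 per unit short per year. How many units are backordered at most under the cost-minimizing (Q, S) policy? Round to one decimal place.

With planned backorders, Q* = √(2DS/H) · √((H+B)/B).
√(2DS/H) = √(2 × 24,900 × 27.7 / 6.27) = 469.052.
√((H+B)/B) = √((6.27+22.3)/22.3) = 1.1319.
Q* ≈ 530.913.
S* = Q* · H/(H+B) = 530.913 × 6.27/28.57 ≈ 116.515.

S* ≈ 116.5 pumps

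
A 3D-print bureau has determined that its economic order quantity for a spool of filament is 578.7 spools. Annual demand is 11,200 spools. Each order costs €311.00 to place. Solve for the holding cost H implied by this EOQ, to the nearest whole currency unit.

H ≈ €21

The basic EOQ model gives Q* = √(2DS/H); rearrange for the unknown.
From Q* = √(2DS/H): H = 2DS / Q*² = 2 × 11,200 × 311 / 578.7² = 20.8018.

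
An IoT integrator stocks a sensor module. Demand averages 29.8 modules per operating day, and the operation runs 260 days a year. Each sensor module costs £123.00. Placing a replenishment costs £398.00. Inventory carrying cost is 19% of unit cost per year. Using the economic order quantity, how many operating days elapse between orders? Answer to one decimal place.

T ≈ 17.2 days

Annual demand D = 29.8 × 260 = 7,748.
Holding cost H = 0.19 × £123.00 = £23.3700 per unit per year.
The optimal lot size = √(2DS/H) = √(2 × 7,748 × 398 / 23.37) ≈ 513.71.
Cycle time = Q*/D × 260 = 513.71 / 7,748 × 260 ≈ 17.239 days.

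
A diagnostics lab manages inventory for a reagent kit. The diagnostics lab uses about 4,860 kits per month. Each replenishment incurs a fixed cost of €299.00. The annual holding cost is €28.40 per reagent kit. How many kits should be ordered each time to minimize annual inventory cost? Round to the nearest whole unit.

Q* ≈ 1,108 kits

Annual demand D = 4,860 × 12 = 58,320.
EOQ = √(2DS / H) = √(2 × 58,320 × 299 / 28.4).
= √(34,875,360 / 28.4) = √1,228,005.6338 ≈ 1108.154.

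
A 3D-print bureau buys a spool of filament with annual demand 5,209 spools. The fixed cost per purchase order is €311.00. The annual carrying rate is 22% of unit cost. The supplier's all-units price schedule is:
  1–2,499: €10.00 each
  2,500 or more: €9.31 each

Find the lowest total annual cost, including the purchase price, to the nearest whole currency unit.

Holding cost per unit per year at price C is H = 0.22·C.
Candidates are each tier's EOQ (if it falls in that tier) and each price-break quantity.
EOQ at €10.00 = 1213.6 (feasible in tier 1): TC = 5,209×€10.00 + (5,209/1213.6)×311 + (1213.6/2)×0.22×€10.00 = €54,759.83.
EOQ at €9.31 = 1257.7 < 2500, so use break Q=2500: TC = 5,209×€9.31 + (5,209/2500.0)×311 + (2500.0/2)×0.22×€9.31 = €51,704.04.
Lowest total cost among the candidates is at Q = 2500.0.

TC* ≈ €51,704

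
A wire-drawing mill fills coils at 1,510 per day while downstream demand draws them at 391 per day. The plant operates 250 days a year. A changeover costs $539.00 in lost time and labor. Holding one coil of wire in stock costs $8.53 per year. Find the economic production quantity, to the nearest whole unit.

Annual demand D = 391 × 250 = 97,750.
Production build-up factor (1 − d/p) = 1 − 391/1,510 = 0.7411.
Q* = √(2DS / (H(1 − d/p))) = √(2 × 97,750 × 539 / (8.53 × 0.7411)).
= √(105,374,500 / 6.3212) ≈ 4082.881.

Q* ≈ 4,083 coils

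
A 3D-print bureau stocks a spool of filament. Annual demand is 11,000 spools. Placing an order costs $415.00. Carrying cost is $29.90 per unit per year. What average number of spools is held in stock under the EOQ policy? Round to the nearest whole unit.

Average inventory ≈ 276 spools

EOQ = √(2DS/H) = √(2 × 11,000 × 415 / 29.9) ≈ 552.59.
Average inventory = Q*/2 ≈ 552.59 / 2 = 276.293.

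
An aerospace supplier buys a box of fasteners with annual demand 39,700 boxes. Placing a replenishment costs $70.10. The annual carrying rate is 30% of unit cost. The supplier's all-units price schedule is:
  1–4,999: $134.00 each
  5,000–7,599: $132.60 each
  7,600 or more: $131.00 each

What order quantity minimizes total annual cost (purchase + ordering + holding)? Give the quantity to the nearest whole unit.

Holding cost per unit per year at price C is H = 0.30·C.
Evaluate total cost at each tier's feasible EOQ or, if the EOQ is below the tier, at the tier's minimum quantity.
EOQ at $134.00 = 372.1 (feasible in tier 1): TC = 39,700×$134.00 + (39,700/372.1)×70.1 + (372.1/2)×0.30×$134.00 = $5,334,758.30.
EOQ at $132.60 = 374.1 < 5000, so use break Q=5000: TC = 39,700×$132.60 + (39,700/5000.0)×70.1 + (5000.0/2)×0.30×$132.60 = $5,364,226.59.
EOQ at $131.00 = 376.3 < 7600, so use break Q=7600: TC = 39,700×$131.00 + (39,700/7600.0)×70.1 + (7600.0/2)×0.30×$131.00 = $5,350,406.18.
Lowest total cost is $5,334,758.30 at Q = 372.1.

Q* ≈ 372 boxes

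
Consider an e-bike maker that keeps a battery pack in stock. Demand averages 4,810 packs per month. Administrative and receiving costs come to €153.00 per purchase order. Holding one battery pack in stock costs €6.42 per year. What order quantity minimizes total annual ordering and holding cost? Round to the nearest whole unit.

Annual demand D = 4,810 × 12 = 57,720.
EOQ = √(2DS / H) = √(2 × 57,720 × 153 / 6.42).
= √(17,662,320 / 6.42) = √2,751,140.1869 ≈ 1658.656.

Q* ≈ 1,659 packs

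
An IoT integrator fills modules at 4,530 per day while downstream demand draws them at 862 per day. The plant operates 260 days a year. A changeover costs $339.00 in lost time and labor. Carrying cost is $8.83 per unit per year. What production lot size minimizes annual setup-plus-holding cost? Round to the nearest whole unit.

Q* ≈ 4,610 modules

Annual demand D = 862 × 260 = 224,120.
Production build-up factor (1 − d/p) = 1 − 862/4,530 = 0.8097.
Q* = √(2DS / (H(1 − d/p))) = √(2 × 224,120 × 339 / (8.83 × 0.8097)).
= √(151,953,360 / 7.1498) ≈ 4610.088.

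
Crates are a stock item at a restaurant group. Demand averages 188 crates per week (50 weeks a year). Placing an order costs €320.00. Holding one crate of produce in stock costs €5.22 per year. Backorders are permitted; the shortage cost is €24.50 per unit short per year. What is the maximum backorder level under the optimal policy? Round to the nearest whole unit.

S* ≈ 208 crates

Annual demand D = 188 × 50 = 9,400.
With planned backorders, Q* = √(2DS/H) · √((H+B)/B).
√(2DS/H) = √(2 × 9,400 × 320 / 5.22) = 1073.541.
√((H+B)/B) = √((5.22+24.5)/24.5) = 1.1014.
Q* ≈ 1182.388.
S* = Q* · H/(H+B) = 1182.388 × 5.22/29.72 ≈ 207.674.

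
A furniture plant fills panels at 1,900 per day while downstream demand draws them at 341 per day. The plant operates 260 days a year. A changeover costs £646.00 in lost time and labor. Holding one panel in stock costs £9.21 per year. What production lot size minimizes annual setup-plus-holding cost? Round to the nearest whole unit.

Annual demand D = 341 × 260 = 88,660.
Production build-up factor (1 − d/p) = 1 − 341/1,900 = 0.8205.
Q* = √(2DS / (H(1 − d/p))) = √(2 × 88,660 × 646 / (9.21 × 0.8205)).
= √(114,548,720 / 7.557) ≈ 3893.311.

Q* ≈ 3,893 panels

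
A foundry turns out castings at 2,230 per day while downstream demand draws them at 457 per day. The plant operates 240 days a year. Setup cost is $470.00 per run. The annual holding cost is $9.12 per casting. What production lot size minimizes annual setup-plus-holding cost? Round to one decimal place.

Annual demand D = 457 × 240 = 109,680.
Production build-up factor (1 − d/p) = 1 − 457/2,230 = 0.7951.
Q* = √(2DS / (H(1 − d/p))) = √(2 × 109,680 × 470 / (9.12 × 0.7951)).
= √(103,099,200 / 7.251) ≈ 3770.755.

Q* ≈ 3,770.8 castings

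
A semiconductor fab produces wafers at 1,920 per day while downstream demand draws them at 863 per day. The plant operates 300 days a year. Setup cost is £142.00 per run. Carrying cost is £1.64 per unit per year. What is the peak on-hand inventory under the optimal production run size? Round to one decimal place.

Annual demand D = 863 × 300 = 258,900.
Production build-up factor (1 − d/p) = 1 − 863/1,920 = 0.5505.
Q* = √(2DS / (H(1 − d/p))) = √(2 × 258,900 × 142 / (1.64 × 0.5505)).
= √(73,527,600 / 0.9029) ≈ 9024.360.
Maximum inventory = Q*(1 − d/p) = 9024.360 × 0.5505 ≈ 4968.098.

I_max ≈ 4,968.1 wafers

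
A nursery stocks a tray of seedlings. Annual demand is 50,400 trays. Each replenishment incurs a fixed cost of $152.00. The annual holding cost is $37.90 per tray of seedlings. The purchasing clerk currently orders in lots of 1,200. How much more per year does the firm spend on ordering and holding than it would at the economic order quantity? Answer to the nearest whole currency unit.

EOQ = √(2DS/H) = √(2 × 50,400 × 152 / 37.9) ≈ 635.82.
Cost at Q* = (D/Q*)S + (Q*/2)H = √(2DSH) ≈ $24,097.48.
Cost at Q = 1,200: (50,400/1,200)×152 + (1,200/2)×37.9 = $6,384.00 + $22,740.00 = $29,124.00.
Excess = $29,124.00 − $24,097.48 = $5,026.52.

Extra cost ≈ $5,027 per year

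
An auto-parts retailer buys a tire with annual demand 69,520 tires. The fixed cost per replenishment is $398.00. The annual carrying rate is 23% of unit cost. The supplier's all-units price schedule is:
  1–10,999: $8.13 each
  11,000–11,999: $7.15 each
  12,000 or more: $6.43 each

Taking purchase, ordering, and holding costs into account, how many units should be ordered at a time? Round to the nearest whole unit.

Q* ≈ 12,000 tires

Holding cost per unit per year at price C is H = 0.23·C.
For each price level, check whether its EOQ is feasible; otherwise the best quantity at that price is the breakpoint.
EOQ at $8.13 = 5440.0 (feasible in tier 1): TC = 69,520×$8.13 + (69,520/5440.0)×398 + (5440.0/2)×0.23×$8.13 = $575,369.93.
EOQ at $7.15 = 5800.9 < 11000, so use break Q=11000: TC = 69,520×$7.15 + (69,520/11000.0)×398 + (11000.0/2)×0.23×$7.15 = $508,628.11.
EOQ at $6.43 = 6117.0 < 12000, so use break Q=12000: TC = 69,520×$6.43 + (69,520/12000.0)×398 + (12000.0/2)×0.23×$6.43 = $458,192.75.
Lowest total cost is $458,192.75 at Q = 12000.0.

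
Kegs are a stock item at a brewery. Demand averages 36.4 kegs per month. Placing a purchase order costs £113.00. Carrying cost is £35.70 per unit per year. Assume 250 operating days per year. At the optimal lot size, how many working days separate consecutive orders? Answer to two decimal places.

Annual demand D = 36.4 × 12 = 436.8.
The optimal lot size = √(2DS/H) = √(2 × 436.8 × 113 / 35.7) ≈ 52.58.
Cycle time = Q*/D × 250 = 52.58 / 436.8 × 250 ≈ 30.097 days.

T ≈ 30.10 days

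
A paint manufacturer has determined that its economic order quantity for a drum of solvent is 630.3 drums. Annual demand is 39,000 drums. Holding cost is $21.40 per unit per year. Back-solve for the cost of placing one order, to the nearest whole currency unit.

Invert the EOQ relation Q*² = 2DS/H.
From Q* = √(2DS/H): S = Q*²H / (2D) = 630.3² × 21.4 / (2 × 39,000) = 108.9968.

S ≈ $109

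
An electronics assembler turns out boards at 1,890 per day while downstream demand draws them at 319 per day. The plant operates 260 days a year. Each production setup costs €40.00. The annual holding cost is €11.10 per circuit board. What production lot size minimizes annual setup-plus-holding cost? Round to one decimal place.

Q* ≈ 848.0 boards

Annual demand D = 319 × 260 = 82,940.
Production build-up factor (1 − d/p) = 1 − 319/1,890 = 0.8312.
Q* = √(2DS / (H(1 − d/p))) = √(2 × 82,940 × 40 / (11.1 × 0.8312)).
= √(6,635,200 / 9.2265) ≈ 848.024.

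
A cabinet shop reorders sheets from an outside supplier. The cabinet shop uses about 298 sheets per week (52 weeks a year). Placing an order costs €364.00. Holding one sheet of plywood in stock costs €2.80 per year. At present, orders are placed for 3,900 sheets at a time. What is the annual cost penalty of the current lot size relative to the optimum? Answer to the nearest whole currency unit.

Annual demand D = 298 × 52 = 15,496.
EOQ = √(2DS/H) = √(2 × 15,496 × 364 / 2.8) ≈ 2007.23.
Cost at Q* = (D/Q*)S + (Q*/2)H = √(2DSH) ≈ €5,620.24.
Cost at Q = 3,900: (15,496/3,900)×364 + (3,900/2)×2.8 = €1,446.29 + €5,460.00 = €6,906.29.
Excess = €6,906.29 − €5,620.24 = €1,286.06.

Extra cost ≈ €1,286 per year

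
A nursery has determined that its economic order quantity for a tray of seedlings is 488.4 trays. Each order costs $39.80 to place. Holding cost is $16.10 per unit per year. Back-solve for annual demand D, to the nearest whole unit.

The basic EOQ model gives Q* = √(2DS/H); rearrange for the unknown.
From Q* = √(2DS/H): D = Q*²H / (2S) = 488.4² × 16.1 / (2 × 39.8) = 48246.312.

D ≈ 48,246 trays per year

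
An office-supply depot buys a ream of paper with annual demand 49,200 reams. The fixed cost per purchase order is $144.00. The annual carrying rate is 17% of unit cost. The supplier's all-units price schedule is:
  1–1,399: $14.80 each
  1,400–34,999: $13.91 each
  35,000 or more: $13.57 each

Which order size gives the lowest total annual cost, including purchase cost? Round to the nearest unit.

Q* ≈ 2,448 reams

Holding cost per unit per year at price C is H = 0.17·C.
For each price level, check whether its EOQ is feasible; otherwise the best quantity at that price is the breakpoint.
Tier 1 ($14.80): EOQ = 2373.1 exceeds tier's upper bound 1399, so this tier is dominated.
EOQ at $13.91 = 2447.9 (feasible in tier 2): TC = 49,200×$13.91 + (49,200/2447.9)×144 + (2447.9/2)×0.17×$13.91 = $690,160.51.
EOQ at $13.57 = 2478.4 < 35000, so use break Q=35000: TC = 49,200×$13.57 + (49,200/35000.0)×144 + (35000.0/2)×0.17×$13.57 = $708,217.17.
Lowest total cost is $690,160.51 at Q = 2447.9.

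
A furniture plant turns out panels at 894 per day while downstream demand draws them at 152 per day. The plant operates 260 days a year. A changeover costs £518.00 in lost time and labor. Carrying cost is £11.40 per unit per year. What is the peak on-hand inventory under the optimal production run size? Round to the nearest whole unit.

I_max ≈ 1,727 panels

Annual demand D = 152 × 260 = 39,520.
Production build-up factor (1 − d/p) = 1 − 152/894 = 0.8300.
Q* = √(2DS / (H(1 − d/p))) = √(2 × 39,520 × 518 / (11.4 × 0.8300)).
= √(40,942,720 / 9.4617) ≈ 2080.189.
Maximum inventory = Q*(1 − d/p) = 2080.189 × 0.8300 ≈ 1726.510.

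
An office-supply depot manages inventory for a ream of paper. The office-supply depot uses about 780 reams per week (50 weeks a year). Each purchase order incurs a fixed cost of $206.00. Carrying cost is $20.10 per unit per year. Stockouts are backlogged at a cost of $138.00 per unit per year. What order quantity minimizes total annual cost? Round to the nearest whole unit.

Q* ≈ 957 reams

Annual demand D = 780 × 50 = 39,000.
With planned backorders, Q* = √(2DS/H) · √((H+B)/B).
√(2DS/H) = √(2 × 39,000 × 206 / 20.1) = 894.093.
√((H+B)/B) = √((20.1+138)/138) = 1.0704.
Q* ≈ 956.994.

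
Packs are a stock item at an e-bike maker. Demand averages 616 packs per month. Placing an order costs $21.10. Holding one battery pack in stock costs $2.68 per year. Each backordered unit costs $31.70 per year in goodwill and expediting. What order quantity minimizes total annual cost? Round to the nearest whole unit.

Annual demand D = 616 × 12 = 7,392.
With planned backorders, Q* = √(2DS/H) · √((H+B)/B).
√(2DS/H) = √(2 × 7,392 × 21.1 / 2.68) = 341.169.
√((H+B)/B) = √((2.68+31.7)/31.7) = 1.0414.
Q* ≈ 355.298.

Q* ≈ 355 packs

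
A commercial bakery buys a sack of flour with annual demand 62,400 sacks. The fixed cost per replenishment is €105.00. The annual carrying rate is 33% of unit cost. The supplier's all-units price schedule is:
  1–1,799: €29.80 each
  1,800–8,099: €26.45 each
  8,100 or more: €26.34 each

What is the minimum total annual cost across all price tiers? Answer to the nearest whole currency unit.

TC* ≈ €1,661,976

Holding cost per unit per year at price C is H = 0.33·C.
Evaluate total cost at each tier's feasible EOQ or, if the EOQ is below the tier, at the tier's minimum quantity.
EOQ at €29.80 = 1154.3 (feasible in tier 1): TC = 62,400×€29.80 + (62,400/1154.3)×105 + (1154.3/2)×0.33×€29.80 = €1,870,871.86.
EOQ at €26.45 = 1225.3 < 1800, so use break Q=1800: TC = 62,400×€26.45 + (62,400/1800.0)×105 + (1800.0/2)×0.33×€26.45 = €1,661,975.65.
EOQ at €26.34 = 1227.8 < 8100, so use break Q=8100: TC = 62,400×€26.34 + (62,400/8100.0)×105 + (8100.0/2)×0.33×€26.34 = €1,679,628.30.
Lowest total cost among the candidates is at Q = 1800.0.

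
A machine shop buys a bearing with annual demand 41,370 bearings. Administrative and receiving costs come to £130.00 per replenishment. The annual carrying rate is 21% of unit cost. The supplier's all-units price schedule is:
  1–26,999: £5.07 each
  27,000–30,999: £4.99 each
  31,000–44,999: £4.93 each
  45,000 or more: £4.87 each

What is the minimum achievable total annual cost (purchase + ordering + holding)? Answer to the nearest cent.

TC* ≈ £213,130.00

Holding cost per unit per year at price C is H = 0.21·C.
For each price level, check whether its EOQ is feasible; otherwise the best quantity at that price is the breakpoint.
EOQ at £5.07 = 3178.5 (feasible in tier 1): TC = 41,370×£5.07 + (41,370/3178.5)×130 + (3178.5/2)×0.21×£5.07 = £213,130.00.
EOQ at £4.99 = 3203.8 < 27000, so use break Q=27000: TC = 41,370×£4.99 + (41,370/27000.0)×130 + (27000.0/2)×0.21×£4.99 = £220,782.14.
EOQ at £4.93 = 3223.3 < 31000, so use break Q=31000: TC = 41,370×£4.93 + (41,370/31000.0)×130 + (31000.0/2)×0.21×£4.93 = £220,174.74.
EOQ at £4.87 = 3243.1 < 45000, so use break Q=45000: TC = 41,370×£4.87 + (41,370/45000.0)×130 + (45000.0/2)×0.21×£4.87 = £224,602.16.
Lowest total cost among the candidates is at Q = 3178.5.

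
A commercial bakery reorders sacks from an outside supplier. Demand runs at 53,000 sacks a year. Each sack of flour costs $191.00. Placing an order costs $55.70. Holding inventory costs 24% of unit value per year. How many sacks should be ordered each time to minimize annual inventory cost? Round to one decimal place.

Q* ≈ 358.9 sacks

Holding cost H = 0.24 × $191.00 = $45.8400 per unit per year.
EOQ = √(2DS / H) = √(2 × 53,000 × 55.7 / 45.84).
= √(5,904,200 / 45.84) = √128,800.1745 ≈ 358.887.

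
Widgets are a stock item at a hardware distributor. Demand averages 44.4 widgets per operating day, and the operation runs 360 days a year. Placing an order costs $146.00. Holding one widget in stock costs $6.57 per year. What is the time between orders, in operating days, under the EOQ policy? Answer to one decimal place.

T ≈ 19.0 days

Annual demand D = 44.4 × 360 = 15,984.
EOQ = √(2DS/H) = √(2 × 15,984 × 146 / 6.57) ≈ 842.85.
Cycle time = Q*/D × 360 = 842.85 / 15,984 × 360 ≈ 18.983 days.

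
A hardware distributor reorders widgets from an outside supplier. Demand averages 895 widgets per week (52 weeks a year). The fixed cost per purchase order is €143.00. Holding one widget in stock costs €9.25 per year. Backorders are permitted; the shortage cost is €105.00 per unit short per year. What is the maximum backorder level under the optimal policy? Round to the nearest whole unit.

Annual demand D = 895 × 52 = 46,540.
With planned backorders, Q* = √(2DS/H) · √((H+B)/B).
√(2DS/H) = √(2 × 46,540 × 143 / 9.25) = 1199.569.
√((H+B)/B) = √((9.25+105)/105) = 1.0431.
Q* ≈ 1251.292.
S* = Q* · H/(H+B) = 1251.292 × 9.25/114.25 ≈ 101.308.

S* ≈ 101 widgets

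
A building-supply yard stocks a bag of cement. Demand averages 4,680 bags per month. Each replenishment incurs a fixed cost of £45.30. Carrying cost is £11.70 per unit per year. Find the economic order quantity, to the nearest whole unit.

Q* ≈ 659 bags

Annual demand D = 4,680 × 12 = 56,160.
EOQ = √(2DS / H) = √(2 × 56,160 × 45.3 / 11.7).
= √(5,088,096 / 11.7) = √434,880 ≈ 659.454.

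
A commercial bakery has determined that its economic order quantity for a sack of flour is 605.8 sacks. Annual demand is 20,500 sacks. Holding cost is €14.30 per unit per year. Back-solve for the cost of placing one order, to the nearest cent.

S ≈ €128.00

Squaring Q* = √(2DS/H) gives Q*² = 2DS/H.
From Q* = √(2DS/H): S = Q*²H / (2D) = 605.8² × 14.3 / (2 × 20,500) = 128.0002.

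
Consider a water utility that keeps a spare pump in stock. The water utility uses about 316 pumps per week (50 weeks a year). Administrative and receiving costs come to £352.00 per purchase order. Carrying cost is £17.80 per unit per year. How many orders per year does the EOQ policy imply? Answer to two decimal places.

N ≈ 19.99 orders per year

Annual demand D = 316 × 50 = 15,800.
The optimal lot size = √(2DS/H) = √(2 × 15,800 × 352 / 17.8) ≈ 790.51.
Orders per year = D / Q* = 15,800 / 790.51 ≈ 19.987.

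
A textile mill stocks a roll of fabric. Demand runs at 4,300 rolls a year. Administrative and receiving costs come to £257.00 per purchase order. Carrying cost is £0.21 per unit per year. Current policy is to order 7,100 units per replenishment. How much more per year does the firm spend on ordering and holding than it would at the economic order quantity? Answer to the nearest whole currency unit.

Extra cost ≈ £220 per year

EOQ = √(2DS/H) = √(2 × 4,300 × 257 / 0.21) ≈ 3244.19.
Cost at Q* = (D/Q*)S + (Q*/2)H = √(2DSH) ≈ £681.28.
Cost at Q = 7,100: (4,300/7,100)×257 + (7,100/2)×0.21 = £155.65 + £745.50 = £901.15.
Excess = £901.15 − £681.28 = £219.87.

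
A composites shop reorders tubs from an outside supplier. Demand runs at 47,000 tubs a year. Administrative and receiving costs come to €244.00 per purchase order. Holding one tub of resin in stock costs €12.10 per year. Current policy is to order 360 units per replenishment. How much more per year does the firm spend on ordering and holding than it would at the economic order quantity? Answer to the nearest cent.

EOQ = √(2DS/H) = √(2 × 47,000 × 244 / 12.1) ≈ 1376.79.
Cost at Q* = (D/Q*)S + (Q*/2)H = √(2DSH) ≈ €16,659.10.
Cost at Q = 360: (47,000/360)×244 + (360/2)×12.1 = €31,855.56 + €2,178.00 = €34,033.56.
Excess = €34,033.56 − €16,659.10 = €17,374.46.

Extra cost ≈ €17,374.46 per year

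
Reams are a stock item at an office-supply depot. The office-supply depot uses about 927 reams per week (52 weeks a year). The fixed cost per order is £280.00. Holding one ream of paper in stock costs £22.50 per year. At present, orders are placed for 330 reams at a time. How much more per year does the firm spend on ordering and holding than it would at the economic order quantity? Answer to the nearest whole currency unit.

Extra cost ≈ £19,968 per year

Annual demand D = 927 × 52 = 48,204.
EOQ = √(2DS/H) = √(2 × 48,204 × 280 / 22.5) ≈ 1095.33.
Cost at Q* = (D/Q*)S + (Q*/2)H = √(2DSH) ≈ £24,644.89.
Cost at Q = 330: (48,204/330)×280 + (330/2)×22.5 = £40,900.36 + £3,712.50 = £44,612.86.
Excess = £44,612.86 − £24,644.89 = £19,967.98.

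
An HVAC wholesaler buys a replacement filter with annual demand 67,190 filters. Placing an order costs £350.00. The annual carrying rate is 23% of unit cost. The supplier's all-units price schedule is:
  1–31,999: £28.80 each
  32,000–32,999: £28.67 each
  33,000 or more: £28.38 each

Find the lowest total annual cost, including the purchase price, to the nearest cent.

TC* ≈ £1,952,722.68

Holding cost per unit per year at price C is H = 0.23·C.
Candidates are each tier's EOQ (if it falls in that tier) and each price-break quantity.
EOQ at £28.80 = 2664.7 (feasible in tier 1): TC = 67,190×£28.80 + (67,190/2664.7)×350 + (2664.7/2)×0.23×£28.80 = £1,952,722.68.
EOQ at £28.67 = 2670.7 < 32000, so use break Q=32000: TC = 67,190×£28.67 + (67,190/32000.0)×350 + (32000.0/2)×0.23×£28.67 = £2,032,577.79.
EOQ at £28.38 = 2684.3 < 33000, so use break Q=33000: TC = 67,190×£28.38 + (67,190/33000.0)×350 + (33000.0/2)×0.23×£28.38 = £2,015,266.92.
Lowest total cost among the candidates is at Q = 2664.7.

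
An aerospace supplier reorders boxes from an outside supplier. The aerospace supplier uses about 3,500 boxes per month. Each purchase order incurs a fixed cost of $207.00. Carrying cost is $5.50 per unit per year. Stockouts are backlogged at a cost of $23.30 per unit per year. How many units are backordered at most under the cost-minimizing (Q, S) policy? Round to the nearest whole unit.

Annual demand D = 3,500 × 12 = 42,000.
With planned backorders, Q* = √(2DS/H) · √((H+B)/B).
√(2DS/H) = √(2 × 42,000 × 207 / 5.5) = 1778.048.
√((H+B)/B) = √((5.5+23.3)/23.3) = 1.1118.
Q* ≈ 1976.796.
S* = Q* · H/(H+B) = 1976.796 × 5.5/28.8 ≈ 377.513.

S* ≈ 378 boxes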